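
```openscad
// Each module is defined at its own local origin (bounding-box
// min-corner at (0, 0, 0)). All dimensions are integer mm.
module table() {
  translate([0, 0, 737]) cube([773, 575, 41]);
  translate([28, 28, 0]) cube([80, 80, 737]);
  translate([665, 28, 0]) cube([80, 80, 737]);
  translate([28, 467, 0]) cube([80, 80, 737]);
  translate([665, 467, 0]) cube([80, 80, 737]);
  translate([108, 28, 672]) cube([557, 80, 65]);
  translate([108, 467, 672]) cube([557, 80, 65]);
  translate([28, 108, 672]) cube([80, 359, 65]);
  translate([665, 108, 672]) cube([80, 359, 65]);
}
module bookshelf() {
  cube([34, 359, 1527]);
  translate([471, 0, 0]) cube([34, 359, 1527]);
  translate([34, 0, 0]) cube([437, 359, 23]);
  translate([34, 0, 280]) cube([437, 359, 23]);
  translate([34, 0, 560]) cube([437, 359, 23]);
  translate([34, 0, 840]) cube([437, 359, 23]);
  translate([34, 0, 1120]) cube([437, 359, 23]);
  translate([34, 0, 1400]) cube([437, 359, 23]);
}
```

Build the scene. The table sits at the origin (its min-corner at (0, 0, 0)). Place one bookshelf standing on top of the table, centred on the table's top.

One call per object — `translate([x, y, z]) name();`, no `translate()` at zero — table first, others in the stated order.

table();
translate([134, 108, 778]) bookshelf();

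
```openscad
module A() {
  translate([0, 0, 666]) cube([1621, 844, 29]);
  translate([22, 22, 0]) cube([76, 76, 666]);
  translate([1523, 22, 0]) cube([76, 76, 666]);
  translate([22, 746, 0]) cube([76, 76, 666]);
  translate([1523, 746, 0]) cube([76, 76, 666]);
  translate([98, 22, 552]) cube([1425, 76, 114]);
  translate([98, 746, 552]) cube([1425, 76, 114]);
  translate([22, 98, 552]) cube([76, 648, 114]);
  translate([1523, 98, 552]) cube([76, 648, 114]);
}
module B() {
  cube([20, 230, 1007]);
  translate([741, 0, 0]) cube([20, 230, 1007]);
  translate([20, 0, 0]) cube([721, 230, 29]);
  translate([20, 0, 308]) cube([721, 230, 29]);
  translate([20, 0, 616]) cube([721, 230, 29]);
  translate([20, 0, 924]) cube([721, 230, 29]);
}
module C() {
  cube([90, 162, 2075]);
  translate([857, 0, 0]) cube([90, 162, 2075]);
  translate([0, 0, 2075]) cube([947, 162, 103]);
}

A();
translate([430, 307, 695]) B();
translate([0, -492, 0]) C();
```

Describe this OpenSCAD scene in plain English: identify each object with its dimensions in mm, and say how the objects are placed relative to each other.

A is a table with a 1621×844 mm rectangular top, 29 mm thick, top surface at z = 695 mm, supported by four 76×76 mm square legs, each inset 22 mm from the nearest pair of top edges, running from the floor. Four apron rails, 76 mm thick and 114 mm tall, run between adjacent legs with their top edges flush with the underside of the top and their outer faces flush with the legs' outer faces.

B is an open bookshelf. Two side panels, each 20 mm thick, 230 mm deep and 1007 mm tall, stand 761 mm apart (outside-to-outside). Between them sit 4 shelves, each 29 mm thick and 230 mm deep, spanning the full gap between the sides. The bottom shelf rests on the floor (its underside at z = 0) and the clear gap between one shelf's top and the next shelf's underside is 279 mm.

C is a door frame. The clear opening is 767 mm wide and 2075 mm high. Two 90 mm wide jambs, 162 mm deep, stand either side of the opening from the floor to the top of the opening. A 103 mm thick head sits across the top of both jambs, spanning the full outside width of the frame.

The bookshelf is on top of the table, centred. The door frame is on the floor beside the table on its −y side.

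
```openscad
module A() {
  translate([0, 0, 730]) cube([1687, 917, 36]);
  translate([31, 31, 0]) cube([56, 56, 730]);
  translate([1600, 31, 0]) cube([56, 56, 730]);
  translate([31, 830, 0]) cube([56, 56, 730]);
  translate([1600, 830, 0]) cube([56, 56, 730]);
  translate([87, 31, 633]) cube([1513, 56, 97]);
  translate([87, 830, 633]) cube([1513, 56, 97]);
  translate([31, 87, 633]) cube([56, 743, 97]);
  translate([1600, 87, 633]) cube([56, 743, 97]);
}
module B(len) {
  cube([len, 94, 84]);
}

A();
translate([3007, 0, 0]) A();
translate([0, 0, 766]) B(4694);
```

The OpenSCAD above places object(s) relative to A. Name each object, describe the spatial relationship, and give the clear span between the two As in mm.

A is a table. B is a beam. A beam spans the tops of two tables. The clear span between the two tables is 1320 mm.

Second table starts at x = 3007; first ends at x = 1687; clear span = 3007 − 1687 = 1320 mm.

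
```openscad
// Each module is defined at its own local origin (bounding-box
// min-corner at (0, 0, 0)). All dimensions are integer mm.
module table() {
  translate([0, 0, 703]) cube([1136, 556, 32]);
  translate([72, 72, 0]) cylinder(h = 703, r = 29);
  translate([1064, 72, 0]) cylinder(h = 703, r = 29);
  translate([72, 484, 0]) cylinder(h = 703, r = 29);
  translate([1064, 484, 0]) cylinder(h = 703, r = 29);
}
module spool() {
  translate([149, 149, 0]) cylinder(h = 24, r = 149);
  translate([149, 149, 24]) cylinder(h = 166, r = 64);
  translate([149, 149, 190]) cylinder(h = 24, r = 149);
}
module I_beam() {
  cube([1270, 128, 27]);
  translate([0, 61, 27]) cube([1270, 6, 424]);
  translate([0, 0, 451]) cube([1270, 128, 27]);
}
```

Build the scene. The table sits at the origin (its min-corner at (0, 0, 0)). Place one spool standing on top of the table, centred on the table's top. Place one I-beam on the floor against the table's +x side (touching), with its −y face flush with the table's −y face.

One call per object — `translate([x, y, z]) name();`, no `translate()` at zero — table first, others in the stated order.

table();
translate([419, 129, 735]) spool();
translate([1136, 0, 0]) I_beam();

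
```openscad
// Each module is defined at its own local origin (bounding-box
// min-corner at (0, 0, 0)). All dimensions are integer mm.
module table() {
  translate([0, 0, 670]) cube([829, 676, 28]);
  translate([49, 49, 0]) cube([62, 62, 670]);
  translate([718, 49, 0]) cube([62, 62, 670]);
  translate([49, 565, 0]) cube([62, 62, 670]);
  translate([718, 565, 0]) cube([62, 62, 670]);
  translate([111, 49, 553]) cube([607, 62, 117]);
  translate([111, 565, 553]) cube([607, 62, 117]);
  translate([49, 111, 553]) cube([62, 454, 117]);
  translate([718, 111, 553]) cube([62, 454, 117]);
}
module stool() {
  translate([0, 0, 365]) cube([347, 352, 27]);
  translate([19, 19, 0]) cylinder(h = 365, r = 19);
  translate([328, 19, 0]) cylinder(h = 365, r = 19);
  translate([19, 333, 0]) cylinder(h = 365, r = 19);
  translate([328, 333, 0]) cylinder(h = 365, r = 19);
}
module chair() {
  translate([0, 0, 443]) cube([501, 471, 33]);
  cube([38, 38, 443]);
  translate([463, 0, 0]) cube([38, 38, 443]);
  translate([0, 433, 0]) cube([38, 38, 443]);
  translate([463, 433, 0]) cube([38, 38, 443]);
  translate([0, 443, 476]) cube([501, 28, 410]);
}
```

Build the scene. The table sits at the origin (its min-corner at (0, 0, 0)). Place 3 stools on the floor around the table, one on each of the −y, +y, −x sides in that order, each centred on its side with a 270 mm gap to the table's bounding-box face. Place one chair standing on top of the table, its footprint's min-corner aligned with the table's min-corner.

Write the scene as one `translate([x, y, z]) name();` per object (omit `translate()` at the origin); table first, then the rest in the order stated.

table();
translate([241, -622, 0]) stool();
translate([241, 946, 0]) stool();
translate([-617, 162, 0]) stool();
translate([0, 0, 698]) chair();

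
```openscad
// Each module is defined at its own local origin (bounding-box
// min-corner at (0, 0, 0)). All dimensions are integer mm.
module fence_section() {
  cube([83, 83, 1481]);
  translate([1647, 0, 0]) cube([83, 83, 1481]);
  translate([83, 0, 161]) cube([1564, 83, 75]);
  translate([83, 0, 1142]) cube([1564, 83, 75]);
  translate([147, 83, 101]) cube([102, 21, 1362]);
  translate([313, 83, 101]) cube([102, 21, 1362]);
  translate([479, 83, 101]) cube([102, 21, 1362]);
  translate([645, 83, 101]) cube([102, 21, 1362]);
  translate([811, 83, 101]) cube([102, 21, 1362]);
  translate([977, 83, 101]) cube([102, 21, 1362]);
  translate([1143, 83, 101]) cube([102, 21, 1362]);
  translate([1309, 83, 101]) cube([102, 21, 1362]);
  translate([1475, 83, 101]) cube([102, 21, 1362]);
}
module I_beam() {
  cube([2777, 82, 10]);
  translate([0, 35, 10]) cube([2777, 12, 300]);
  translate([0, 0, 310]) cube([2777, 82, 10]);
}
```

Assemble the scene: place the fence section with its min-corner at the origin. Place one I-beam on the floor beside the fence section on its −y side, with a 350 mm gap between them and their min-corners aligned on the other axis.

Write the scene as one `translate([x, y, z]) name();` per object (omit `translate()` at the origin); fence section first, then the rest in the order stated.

fence_section();
translate([0, -432, 0]) I_beam();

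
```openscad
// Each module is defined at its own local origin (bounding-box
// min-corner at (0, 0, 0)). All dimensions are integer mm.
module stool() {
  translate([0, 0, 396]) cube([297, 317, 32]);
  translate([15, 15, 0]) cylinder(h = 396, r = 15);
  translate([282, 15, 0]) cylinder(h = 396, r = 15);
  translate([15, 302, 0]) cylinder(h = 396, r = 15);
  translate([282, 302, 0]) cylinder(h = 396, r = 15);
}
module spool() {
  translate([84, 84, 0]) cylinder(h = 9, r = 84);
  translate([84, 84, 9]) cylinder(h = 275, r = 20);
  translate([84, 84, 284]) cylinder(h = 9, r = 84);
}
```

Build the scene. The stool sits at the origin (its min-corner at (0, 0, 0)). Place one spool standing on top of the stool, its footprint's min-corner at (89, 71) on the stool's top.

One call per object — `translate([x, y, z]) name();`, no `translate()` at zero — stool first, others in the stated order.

stool();
translate([89, 71, 428]) spool();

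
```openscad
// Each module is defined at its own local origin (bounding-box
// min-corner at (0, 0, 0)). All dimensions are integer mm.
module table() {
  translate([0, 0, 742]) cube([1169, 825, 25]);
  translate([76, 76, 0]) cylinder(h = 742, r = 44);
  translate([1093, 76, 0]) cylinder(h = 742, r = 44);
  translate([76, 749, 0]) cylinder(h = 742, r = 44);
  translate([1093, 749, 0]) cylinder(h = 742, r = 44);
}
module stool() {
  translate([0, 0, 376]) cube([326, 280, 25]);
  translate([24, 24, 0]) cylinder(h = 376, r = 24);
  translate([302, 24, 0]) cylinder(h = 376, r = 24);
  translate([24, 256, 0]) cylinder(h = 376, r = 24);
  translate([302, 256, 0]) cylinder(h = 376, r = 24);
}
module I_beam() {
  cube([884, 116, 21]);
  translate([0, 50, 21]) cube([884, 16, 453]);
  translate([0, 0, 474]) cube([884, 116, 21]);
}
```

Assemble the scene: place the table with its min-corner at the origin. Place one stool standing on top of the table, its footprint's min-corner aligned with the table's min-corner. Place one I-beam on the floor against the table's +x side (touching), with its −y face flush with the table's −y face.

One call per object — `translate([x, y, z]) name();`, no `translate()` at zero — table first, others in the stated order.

table();
translate([0, 0, 767]) stool();
translate([1169, 0, 0]) I_beam();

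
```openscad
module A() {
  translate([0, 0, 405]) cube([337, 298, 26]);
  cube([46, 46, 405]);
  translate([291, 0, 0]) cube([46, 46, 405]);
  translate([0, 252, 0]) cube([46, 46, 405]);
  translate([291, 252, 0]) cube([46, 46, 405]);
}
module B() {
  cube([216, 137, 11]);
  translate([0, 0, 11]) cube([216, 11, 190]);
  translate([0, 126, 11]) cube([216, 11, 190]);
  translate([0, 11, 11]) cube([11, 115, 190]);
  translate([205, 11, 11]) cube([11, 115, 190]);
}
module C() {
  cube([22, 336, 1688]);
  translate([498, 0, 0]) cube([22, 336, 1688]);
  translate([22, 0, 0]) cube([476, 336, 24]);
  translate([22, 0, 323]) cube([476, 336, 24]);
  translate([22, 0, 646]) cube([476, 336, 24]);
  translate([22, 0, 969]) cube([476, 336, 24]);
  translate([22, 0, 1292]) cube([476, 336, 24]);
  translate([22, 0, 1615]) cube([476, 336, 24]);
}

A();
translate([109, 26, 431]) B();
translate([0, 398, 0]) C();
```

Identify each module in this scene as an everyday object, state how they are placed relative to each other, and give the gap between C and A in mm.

A is a stool. B is an open box. C is a bookshelf. The open box is on top of the stool. The bookshelf is on the floor beside the stool on its +y side. The gap between the bookshelf and the stool is 100 mm.

The bookshelf's nearest face is 100 mm from the stool's +y face.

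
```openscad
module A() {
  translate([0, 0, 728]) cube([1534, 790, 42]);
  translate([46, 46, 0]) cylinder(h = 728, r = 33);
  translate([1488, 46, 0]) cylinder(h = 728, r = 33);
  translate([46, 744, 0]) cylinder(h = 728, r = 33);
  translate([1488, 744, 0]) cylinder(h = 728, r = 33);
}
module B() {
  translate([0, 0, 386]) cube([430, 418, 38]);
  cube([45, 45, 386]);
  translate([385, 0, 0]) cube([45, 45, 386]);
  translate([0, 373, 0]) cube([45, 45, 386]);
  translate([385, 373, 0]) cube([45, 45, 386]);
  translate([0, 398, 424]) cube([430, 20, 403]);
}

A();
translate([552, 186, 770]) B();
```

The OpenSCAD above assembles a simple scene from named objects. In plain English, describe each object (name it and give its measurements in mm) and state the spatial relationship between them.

A is a table: top 1534 mm (x) × 790 mm (y), 42 mm thick, upper face at z = 770 mm, on four round legs of 66 mm diameter, each leg's bounding box inset 13 mm from the nearest pair of top edges, running from z = 0 to the bottom of the top.

B is a chair. The seat is a 430×418×38 mm slab with its top at z = 424 mm, on four 45×45 mm corner legs (flush with the seat edges, standing on z = 0). A flat backrest 20 mm thick, 403 mm tall, spans the full seat width and rises from the seat top along its +y edge, rear face flush with the rear of the seat.

The chair is on top of the table, centred.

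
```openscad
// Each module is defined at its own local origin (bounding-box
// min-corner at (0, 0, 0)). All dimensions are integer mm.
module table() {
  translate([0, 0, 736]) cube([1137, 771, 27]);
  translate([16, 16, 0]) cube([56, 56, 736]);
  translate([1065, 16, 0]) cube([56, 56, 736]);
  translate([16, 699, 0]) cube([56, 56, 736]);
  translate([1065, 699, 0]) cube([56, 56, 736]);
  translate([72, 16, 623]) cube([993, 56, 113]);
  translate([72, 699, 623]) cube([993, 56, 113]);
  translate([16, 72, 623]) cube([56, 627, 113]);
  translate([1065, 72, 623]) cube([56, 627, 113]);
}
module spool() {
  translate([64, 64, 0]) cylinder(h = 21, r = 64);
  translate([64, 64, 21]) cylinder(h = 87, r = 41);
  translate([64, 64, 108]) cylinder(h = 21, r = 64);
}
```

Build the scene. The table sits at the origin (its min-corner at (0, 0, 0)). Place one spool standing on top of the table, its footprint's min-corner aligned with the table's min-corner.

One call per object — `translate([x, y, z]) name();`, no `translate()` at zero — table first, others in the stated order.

table();
translate([0, 0, 763]) spool();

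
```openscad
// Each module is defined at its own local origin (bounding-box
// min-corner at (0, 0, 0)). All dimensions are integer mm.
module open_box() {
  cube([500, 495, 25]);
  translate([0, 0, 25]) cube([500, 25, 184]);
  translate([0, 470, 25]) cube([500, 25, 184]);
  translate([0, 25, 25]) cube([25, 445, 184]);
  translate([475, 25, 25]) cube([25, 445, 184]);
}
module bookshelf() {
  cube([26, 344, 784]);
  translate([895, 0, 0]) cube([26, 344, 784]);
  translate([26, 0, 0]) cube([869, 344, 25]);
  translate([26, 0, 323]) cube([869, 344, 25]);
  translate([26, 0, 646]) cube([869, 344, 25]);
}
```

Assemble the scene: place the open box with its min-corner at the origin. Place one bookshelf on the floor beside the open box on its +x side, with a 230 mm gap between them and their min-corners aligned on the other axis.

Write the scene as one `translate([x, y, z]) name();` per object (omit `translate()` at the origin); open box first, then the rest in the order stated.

open_box();
translate([730, 0, 0]) bookshelf();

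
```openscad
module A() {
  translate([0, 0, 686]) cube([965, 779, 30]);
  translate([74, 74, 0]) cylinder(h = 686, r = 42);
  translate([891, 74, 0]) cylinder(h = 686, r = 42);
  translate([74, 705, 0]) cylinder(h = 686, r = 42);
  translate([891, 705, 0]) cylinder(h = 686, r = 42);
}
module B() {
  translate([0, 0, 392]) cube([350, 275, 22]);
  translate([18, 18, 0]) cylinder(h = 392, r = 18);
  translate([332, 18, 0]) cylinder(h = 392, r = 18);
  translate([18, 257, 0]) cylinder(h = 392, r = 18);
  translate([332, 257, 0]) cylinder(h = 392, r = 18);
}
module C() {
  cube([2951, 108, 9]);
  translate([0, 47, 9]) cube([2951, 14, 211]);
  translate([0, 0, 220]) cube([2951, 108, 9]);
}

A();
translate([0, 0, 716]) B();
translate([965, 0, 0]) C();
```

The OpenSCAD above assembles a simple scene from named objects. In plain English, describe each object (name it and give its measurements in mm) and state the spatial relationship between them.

A is a rectangular dining table. The top is 965×779×30 mm with its upper surface at z = 716 mm. It stands on four round legs of 84 mm diameter, each leg's bounding box inset 32 mm from the nearest pair of top edges, running from the floor to the underside of the top.

B is a four-legged stool. The seat is 350×275 mm, 22 mm thick, top at z = 414 mm. It stands on four round legs, each 36 mm in diameter, from z = 0 to the seat underside, each leg's axis is inset half a diameter from the nearest pair of seat edges (so the leg's bounding box is flush with the corner).

C is an I-beam lying along x, 2951 mm long. Overall section height 229 mm. Two flanges 108 mm wide (y) and 9 mm thick, one on the floor and one at the top; a web 14 mm thick runs between them, centred on the flange width.

The stool is on top of the table. The I-beam is against the table's +x side, with their −y faces flush.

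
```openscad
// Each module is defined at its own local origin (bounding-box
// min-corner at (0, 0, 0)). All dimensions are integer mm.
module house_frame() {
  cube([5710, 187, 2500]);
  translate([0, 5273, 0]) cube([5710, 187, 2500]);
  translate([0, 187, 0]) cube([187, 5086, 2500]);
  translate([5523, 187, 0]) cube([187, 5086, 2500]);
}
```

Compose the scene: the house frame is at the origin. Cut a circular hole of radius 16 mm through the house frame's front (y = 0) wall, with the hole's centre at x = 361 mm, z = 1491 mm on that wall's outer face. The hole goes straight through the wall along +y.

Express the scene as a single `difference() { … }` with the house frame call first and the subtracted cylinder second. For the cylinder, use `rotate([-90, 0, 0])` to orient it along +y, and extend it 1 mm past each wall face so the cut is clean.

difference() {
  house_frame();
  translate([361, -1, 1491]) rotate([-90, 0, 0]) cylinder(h = 189, r = 16);
}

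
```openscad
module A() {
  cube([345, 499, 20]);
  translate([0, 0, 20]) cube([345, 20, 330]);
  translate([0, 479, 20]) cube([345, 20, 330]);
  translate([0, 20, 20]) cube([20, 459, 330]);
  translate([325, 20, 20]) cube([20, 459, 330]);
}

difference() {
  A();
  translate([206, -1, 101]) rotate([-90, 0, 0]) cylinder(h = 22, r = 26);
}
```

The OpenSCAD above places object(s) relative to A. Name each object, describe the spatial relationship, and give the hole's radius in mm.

A is an open box. The open box has a circular hole through its front wall. The hole's radius is 26 mm.

The subtracted cylinder has r = 26 mm.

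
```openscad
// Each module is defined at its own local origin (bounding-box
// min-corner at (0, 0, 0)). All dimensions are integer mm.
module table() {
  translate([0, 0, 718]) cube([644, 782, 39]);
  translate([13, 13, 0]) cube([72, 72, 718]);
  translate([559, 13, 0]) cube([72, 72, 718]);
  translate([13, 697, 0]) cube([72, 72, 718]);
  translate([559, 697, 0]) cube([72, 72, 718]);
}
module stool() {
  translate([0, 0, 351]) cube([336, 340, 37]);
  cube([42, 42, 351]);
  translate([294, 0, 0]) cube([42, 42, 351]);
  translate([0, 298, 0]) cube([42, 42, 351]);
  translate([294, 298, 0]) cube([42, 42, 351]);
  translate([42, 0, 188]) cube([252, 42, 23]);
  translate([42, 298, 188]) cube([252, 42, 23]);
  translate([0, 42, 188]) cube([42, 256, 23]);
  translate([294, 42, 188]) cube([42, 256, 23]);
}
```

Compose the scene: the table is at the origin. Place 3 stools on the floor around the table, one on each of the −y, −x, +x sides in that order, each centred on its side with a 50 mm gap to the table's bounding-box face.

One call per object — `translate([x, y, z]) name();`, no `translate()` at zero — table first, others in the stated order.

table();
translate([154, -390, 0]) stool();
translate([-386, 221, 0]) stool();
translate([694, 221, 0]) stool();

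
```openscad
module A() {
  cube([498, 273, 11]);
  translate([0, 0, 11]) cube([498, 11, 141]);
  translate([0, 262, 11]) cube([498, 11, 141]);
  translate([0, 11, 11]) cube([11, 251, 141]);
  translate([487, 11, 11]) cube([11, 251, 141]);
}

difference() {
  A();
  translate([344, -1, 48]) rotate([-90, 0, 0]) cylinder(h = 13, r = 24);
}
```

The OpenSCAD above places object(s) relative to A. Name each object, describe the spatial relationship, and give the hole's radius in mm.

A is an open box. The open box has a circular hole through its front wall. The hole's radius is 24 mm.

The subtracted cylinder has r = 24 mm.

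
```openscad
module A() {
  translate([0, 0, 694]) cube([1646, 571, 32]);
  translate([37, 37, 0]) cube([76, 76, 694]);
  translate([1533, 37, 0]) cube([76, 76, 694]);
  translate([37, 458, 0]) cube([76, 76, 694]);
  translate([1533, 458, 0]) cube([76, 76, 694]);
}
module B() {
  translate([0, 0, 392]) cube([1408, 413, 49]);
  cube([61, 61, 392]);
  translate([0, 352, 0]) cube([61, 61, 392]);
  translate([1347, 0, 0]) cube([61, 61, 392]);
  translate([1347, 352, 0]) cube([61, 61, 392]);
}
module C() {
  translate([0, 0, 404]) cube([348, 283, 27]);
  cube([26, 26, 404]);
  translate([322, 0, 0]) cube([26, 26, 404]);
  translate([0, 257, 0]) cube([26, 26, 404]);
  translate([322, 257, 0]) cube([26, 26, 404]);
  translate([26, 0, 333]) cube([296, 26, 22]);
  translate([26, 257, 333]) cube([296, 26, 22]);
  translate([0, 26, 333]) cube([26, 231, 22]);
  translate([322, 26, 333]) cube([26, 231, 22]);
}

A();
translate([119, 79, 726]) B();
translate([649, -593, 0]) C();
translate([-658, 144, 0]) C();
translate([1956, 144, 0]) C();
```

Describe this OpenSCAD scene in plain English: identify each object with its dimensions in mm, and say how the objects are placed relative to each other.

A is a rectangular dining table. The top is 1646×571×32 mm with its upper surface at z = 726 mm. It stands on four 76×76 mm square legs, each inset 37 mm from the nearest pair of top edges, running from the floor to the underside of the top.

B is a bench: a 1408×413 mm seat slab, 49 mm thick, top at z = 441 mm, on four 61×61 mm square legs flush with the seat corners and standing on z = 0.

C is a four-legged stool. The seat is a 348×283×27 mm slab whose top surface is at z = 431 mm; four square legs, each 26×26 mm in cross-section, run from the floor (z = 0) to the underside of the seat, each flush with a corner of the seat. Four stretchers, 26 mm wide and 22 mm tall, connect adjacent legs with their undersides at z = 333 mm, each running between the inner faces of the legs it joins and aligned with the legs' outer faces on the other axis.

The bench is on top of the table, centred. Three stools sit around the table at the −y, −x, +x sides.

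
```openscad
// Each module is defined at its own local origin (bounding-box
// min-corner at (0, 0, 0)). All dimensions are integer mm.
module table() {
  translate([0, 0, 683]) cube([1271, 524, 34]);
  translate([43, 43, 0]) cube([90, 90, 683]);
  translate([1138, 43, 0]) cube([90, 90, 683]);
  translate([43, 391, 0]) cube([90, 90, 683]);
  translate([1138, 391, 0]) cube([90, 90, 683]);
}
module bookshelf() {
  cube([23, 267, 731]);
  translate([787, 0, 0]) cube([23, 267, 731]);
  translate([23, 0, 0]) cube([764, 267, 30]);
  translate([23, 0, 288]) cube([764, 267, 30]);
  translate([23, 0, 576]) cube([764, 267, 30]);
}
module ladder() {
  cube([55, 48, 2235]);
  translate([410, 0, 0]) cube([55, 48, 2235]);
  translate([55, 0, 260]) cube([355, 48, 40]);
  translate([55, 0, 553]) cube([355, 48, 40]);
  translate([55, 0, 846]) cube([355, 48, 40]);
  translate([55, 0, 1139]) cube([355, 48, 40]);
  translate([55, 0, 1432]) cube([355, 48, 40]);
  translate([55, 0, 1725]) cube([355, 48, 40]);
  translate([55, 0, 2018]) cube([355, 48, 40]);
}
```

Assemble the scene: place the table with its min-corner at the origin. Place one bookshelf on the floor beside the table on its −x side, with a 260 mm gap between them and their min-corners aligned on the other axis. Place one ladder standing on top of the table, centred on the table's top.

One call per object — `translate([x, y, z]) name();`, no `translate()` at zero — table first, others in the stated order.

table();
translate([-1070, 0, 0]) bookshelf();
translate([403, 238, 717]) ladder();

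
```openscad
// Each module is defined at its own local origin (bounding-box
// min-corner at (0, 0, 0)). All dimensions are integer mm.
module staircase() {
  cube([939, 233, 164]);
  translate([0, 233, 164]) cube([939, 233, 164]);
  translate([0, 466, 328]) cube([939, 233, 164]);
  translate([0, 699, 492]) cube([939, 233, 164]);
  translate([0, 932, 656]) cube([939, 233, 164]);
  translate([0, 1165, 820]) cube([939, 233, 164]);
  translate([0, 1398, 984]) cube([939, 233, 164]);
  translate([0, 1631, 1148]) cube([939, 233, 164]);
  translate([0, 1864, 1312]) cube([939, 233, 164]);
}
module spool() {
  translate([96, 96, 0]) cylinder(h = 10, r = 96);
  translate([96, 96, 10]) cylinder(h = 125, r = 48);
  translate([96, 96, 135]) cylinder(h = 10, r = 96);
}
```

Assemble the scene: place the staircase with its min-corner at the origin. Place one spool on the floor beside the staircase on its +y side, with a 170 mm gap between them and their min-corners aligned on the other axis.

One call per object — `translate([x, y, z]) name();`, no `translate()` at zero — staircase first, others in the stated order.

staircase();
translate([0, 2267, 0]) spool();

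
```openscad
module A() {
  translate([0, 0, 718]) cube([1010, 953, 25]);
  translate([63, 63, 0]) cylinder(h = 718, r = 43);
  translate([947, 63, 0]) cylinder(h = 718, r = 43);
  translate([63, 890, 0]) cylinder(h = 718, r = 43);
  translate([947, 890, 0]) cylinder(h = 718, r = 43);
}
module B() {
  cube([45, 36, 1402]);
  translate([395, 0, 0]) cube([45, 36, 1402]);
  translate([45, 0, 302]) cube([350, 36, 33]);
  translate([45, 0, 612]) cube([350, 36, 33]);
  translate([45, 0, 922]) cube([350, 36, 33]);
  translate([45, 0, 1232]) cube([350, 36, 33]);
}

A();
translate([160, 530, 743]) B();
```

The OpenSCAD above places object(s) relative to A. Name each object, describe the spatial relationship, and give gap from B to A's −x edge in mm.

A is a table. B is a ladder. The ladder is on top of the table. The gap from the ladder to the table's −x edge is 160 mm.

The ladder's min-x is at 160; the table's min-x is 0; gap = 160 mm.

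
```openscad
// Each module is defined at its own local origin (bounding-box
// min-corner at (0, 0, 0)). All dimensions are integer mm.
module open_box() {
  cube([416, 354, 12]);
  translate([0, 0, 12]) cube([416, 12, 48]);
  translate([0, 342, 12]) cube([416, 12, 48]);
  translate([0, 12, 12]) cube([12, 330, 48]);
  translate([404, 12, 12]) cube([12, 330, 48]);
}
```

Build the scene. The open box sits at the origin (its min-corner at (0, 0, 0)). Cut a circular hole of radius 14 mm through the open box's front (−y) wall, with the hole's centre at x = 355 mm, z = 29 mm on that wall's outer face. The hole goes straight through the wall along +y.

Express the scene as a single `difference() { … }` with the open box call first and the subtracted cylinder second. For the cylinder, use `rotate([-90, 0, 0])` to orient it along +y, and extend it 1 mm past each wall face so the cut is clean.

difference() {
  open_box();
  translate([355, -1, 29]) rotate([-90, 0, 0]) cylinder(h = 14, r = 14);
}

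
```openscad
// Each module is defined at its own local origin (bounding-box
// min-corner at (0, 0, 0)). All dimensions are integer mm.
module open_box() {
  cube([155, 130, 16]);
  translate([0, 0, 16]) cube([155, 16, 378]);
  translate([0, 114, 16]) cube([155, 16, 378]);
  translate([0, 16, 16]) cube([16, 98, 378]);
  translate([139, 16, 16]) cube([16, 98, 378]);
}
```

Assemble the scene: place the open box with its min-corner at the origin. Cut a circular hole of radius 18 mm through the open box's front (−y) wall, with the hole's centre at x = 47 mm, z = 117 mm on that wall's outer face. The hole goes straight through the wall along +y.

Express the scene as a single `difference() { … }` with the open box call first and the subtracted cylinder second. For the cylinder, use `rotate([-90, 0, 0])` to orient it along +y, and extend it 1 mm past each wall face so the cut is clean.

difference() {
  open_box();
  translate([47, -1, 117]) rotate([-90, 0, 0]) cylinder(h = 18, r = 18);
}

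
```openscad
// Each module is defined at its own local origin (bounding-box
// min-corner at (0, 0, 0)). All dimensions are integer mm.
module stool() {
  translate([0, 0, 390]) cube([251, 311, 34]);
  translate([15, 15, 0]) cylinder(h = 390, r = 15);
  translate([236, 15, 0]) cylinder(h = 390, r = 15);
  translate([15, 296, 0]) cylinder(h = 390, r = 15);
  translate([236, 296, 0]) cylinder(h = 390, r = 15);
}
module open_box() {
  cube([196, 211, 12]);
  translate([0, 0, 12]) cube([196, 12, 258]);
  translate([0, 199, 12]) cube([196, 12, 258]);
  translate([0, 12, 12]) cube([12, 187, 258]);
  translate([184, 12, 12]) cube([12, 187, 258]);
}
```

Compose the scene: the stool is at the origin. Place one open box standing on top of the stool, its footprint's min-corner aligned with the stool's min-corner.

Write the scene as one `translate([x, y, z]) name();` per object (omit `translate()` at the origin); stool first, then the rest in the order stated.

stool();
translate([0, 0, 424]) open_box();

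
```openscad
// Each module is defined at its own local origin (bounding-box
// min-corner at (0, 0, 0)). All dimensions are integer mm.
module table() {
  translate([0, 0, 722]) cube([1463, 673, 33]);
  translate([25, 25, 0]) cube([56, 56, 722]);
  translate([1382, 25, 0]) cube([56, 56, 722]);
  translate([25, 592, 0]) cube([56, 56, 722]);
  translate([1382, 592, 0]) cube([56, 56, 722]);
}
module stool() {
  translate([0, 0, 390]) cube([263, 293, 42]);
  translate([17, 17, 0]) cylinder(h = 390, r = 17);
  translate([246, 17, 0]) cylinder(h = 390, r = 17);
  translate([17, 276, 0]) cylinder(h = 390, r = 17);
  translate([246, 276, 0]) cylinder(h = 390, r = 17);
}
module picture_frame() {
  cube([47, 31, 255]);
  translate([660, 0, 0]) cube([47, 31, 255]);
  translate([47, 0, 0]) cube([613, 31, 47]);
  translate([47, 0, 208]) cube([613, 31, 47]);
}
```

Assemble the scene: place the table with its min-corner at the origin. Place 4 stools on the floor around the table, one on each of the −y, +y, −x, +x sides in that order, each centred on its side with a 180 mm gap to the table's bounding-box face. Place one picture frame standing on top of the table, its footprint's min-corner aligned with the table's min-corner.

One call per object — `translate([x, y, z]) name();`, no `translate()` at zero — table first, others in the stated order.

table();
translate([600, -473, 0]) stool();
translate([600, 853, 0]) stool();
translate([-443, 190, 0]) stool();
translate([1643, 190, 0]) stool();
translate([0, 0, 755]) picture_frame();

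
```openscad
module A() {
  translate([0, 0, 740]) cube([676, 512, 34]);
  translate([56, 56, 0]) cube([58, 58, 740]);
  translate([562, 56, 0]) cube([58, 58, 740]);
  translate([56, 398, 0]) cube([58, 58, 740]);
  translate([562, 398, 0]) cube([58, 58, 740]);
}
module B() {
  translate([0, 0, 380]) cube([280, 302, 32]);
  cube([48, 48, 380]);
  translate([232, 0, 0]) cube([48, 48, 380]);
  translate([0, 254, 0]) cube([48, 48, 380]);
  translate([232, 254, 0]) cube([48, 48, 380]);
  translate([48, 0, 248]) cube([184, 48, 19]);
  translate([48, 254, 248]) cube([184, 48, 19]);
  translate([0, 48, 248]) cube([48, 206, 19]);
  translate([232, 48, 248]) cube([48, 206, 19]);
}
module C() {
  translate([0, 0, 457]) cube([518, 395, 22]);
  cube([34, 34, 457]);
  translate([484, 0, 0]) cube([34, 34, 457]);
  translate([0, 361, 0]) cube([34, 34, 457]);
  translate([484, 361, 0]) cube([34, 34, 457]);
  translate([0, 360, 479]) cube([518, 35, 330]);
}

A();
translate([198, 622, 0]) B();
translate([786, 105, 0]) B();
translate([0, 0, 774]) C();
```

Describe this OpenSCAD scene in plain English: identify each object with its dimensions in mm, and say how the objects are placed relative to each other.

A is a rectangular dining table. The top is 676×512×34 mm with its upper surface at z = 774 mm. It stands on four 58×58 mm square legs, each inset 56 mm from the nearest pair of top edges, running from the floor to the underside of the top.

B is a four-legged stool. The seat is a 280×302×32 mm slab whose top surface is at z = 412 mm; four square legs, each 48×48 mm in cross-section, run from the floor (z = 0) to the underside of the seat, each flush with a corner of the seat. Four stretchers, 48 mm wide and 19 mm tall, connect adjacent legs with their undersides at z = 248 mm, each running between the inner faces of the legs it joins and aligned with the legs' outer faces on the other axis.

C is a chair: 518×395 mm seat, 22 mm thick, top at z = 479 mm, on four 34 mm square corner legs flush with the seat edges. A 35 mm thick backrest slab spans the full seat width, extending 330 mm above the seat top, its back face flush with the seat's +y edge.

Two stools sit around the table at the +y, +x sides. The chair is on top of the table.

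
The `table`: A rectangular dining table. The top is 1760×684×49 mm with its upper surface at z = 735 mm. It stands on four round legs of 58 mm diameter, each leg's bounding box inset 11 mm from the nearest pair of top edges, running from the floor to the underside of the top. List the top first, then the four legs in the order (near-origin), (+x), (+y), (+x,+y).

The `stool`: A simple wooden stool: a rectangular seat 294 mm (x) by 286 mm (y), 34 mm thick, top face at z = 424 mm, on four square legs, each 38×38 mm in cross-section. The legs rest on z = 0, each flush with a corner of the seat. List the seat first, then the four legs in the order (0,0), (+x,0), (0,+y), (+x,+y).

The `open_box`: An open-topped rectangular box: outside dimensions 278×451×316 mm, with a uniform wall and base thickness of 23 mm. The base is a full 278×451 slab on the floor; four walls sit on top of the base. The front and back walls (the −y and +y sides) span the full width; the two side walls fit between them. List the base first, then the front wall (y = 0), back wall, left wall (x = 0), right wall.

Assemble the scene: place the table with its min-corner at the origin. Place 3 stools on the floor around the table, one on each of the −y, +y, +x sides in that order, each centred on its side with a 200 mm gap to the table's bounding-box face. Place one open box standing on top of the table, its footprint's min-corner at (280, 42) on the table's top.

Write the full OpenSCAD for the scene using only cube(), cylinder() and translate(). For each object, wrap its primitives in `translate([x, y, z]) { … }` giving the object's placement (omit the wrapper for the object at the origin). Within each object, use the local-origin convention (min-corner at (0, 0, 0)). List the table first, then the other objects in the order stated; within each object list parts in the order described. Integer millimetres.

translate([0, 0, 686]) cube([1760, 684, 49]);
translate([40, 40, 0]) cylinder(h = 686, r = 29);
translate([1720, 40, 0]) cylinder(h = 686, r = 29);
translate([40, 644, 0]) cylinder(h = 686, r = 29);
translate([1720, 644, 0]) cylinder(h = 686, r = 29);
translate([733, -486, 0]) {
  translate([0, 0, 390]) cube([294, 286, 34]);
  cube([38, 38, 390]);
  translate([256, 0, 0]) cube([38, 38, 390]);
  translate([0, 248, 0]) cube([38, 38, 390]);
  translate([256, 248, 0]) cube([38, 38, 390]);
}
translate([733, 884, 0]) {
  translate([0, 0, 390]) cube([294, 286, 34]);
  cube([38, 38, 390]);
  translate([256, 0, 0]) cube([38, 38, 390]);
  translate([0, 248, 0]) cube([38, 38, 390]);
  translate([256, 248, 0]) cube([38, 38, 390]);
}
translate([1960, 199, 0]) {
  translate([0, 0, 390]) cube([294, 286, 34]);
  cube([38, 38, 390]);
  translate([256, 0, 0]) cube([38, 38, 390]);
  translate([0, 248, 0]) cube([38, 38, 390]);
  translate([256, 248, 0]) cube([38, 38, 390]);
}
translate([280, 42, 735]) {
  cube([278, 451, 23]);
  translate([0, 0, 23]) cube([278, 23, 293]);
  translate([0, 428, 23]) cube([278, 23, 293]);
  translate([0, 23, 23]) cube([23, 405, 293]);
  translate([255, 23, 23]) cube([23, 405, 293]);
}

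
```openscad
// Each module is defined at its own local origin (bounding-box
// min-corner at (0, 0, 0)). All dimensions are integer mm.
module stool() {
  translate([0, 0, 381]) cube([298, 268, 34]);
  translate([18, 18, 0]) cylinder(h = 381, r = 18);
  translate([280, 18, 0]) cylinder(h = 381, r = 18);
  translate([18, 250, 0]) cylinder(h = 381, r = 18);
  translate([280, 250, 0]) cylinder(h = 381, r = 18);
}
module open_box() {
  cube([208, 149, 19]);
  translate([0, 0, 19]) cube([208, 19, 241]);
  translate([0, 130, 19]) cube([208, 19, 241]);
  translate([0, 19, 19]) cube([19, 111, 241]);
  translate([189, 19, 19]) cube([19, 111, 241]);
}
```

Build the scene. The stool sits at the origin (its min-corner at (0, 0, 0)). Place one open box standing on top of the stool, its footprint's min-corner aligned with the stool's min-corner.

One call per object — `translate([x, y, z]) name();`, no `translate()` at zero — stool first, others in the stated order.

stool();
translate([0, 0, 415]) open_box();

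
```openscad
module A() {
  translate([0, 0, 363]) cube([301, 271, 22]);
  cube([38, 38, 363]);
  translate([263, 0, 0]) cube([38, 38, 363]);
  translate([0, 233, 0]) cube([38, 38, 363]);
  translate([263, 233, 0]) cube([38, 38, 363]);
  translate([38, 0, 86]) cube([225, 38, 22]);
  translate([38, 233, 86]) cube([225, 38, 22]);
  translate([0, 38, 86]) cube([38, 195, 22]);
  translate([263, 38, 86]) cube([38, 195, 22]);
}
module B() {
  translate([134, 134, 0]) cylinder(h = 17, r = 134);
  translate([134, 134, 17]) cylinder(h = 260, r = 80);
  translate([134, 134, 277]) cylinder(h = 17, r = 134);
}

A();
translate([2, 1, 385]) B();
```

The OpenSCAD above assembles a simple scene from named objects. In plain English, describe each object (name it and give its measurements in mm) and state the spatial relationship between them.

A is a simple wooden stool: a rectangular seat 301 mm (x) by 271 mm (y), 22 mm thick, top face at z = 385 mm, on four square legs, each 38×38 mm in cross-section. The legs rest on z = 0, each flush with a corner of the seat. Four stretchers, 38 mm wide and 22 mm tall, connect adjacent legs with their undersides at z = 86 mm, each running between the inner faces of the legs it joins and aligned with the legs' outer faces on the other axis.

B is a spool: two coaxial disc flanges of radius 134 mm and thickness 17 mm, joined by a core cylinder of radius 80 mm and height 260 mm. The lower flange rests on z = 0 and the three cylinders share a vertical axis.

The spool is on top of the stool.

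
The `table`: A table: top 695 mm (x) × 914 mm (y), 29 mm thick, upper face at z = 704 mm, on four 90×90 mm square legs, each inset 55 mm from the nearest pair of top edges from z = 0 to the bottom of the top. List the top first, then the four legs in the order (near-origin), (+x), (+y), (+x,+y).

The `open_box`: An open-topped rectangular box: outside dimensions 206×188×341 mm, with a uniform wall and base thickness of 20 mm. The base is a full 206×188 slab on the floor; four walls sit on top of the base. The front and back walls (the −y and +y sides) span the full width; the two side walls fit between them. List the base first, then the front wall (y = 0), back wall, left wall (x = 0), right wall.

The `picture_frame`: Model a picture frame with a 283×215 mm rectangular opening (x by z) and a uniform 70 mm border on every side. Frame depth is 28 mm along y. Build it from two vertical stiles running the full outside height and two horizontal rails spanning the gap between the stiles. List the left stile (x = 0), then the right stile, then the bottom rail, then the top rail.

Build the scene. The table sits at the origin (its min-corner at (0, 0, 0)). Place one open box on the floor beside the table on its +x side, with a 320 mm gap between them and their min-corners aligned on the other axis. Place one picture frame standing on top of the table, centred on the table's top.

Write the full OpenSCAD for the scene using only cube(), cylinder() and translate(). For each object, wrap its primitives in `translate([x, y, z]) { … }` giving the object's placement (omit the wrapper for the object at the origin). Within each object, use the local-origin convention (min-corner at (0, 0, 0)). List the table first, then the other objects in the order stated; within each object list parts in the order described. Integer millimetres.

translate([0, 0, 675]) cube([695, 914, 29]);
translate([55, 55, 0]) cube([90, 90, 675]);
translate([550, 55, 0]) cube([90, 90, 675]);
translate([55, 769, 0]) cube([90, 90, 675]);
translate([550, 769, 0]) cube([90, 90, 675]);
translate([1015, 0, 0]) {
  cube([206, 188, 20]);
  translate([0, 0, 20]) cube([206, 20, 321]);
  translate([0, 168, 20]) cube([206, 20, 321]);
  translate([0, 20, 20]) cube([20, 148, 321]);
  translate([186, 20, 20]) cube([20, 148, 321]);
}
translate([136, 443, 704]) {
  cube([70, 28, 355]);
  translate([353, 0, 0]) cube([70, 28, 355]);
  translate([70, 0, 0]) cube([283, 28, 70]);
  translate([70, 0, 285]) cube([283, 28, 70]);
}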